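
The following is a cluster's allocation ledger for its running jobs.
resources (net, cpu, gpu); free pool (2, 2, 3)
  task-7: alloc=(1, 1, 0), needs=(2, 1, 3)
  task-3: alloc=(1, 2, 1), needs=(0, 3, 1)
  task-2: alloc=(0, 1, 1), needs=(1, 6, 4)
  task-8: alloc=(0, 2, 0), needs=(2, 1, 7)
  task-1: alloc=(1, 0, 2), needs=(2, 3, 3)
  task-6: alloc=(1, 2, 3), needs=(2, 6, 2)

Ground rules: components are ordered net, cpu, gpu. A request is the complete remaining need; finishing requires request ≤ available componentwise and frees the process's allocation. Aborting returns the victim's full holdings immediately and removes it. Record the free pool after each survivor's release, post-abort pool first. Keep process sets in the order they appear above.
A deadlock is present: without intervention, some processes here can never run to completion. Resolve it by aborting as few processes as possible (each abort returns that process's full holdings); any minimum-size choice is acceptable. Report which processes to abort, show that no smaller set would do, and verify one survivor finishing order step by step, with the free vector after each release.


The answer: abort task-2.
Key observation: no ordering could ever have run task-8 before the abort of task-2; with (0, 1, 1) back in the pool it fits at step 3.
No smaller set exists: with zero aborts the deadlock remains.
Survivors finish in the order: task-1, task-3, task-8, task-6, task-7. Walking it through (pool after the aborts first):
  pool = (2, 3, 4)
  task-1 needs (2, 3, 3) <= (2, 3, 4) -> finishes; pool += (1, 0, 2) = (3, 3, 6)
  task-3 needs (0, 3, 1) <= (3, 3, 6) -> finishes; pool += (1, 2, 1) = (4, 5, 7)
  task-8 needs (2, 1, 7) <= (4, 5, 7) -> finishes; pool += (0, 2, 0) = (4, 7, 7)
  task-6 needs (2, 6, 2) <= (4, 7, 7) -> finishes; pool += (1, 2, 3) = (5, 9, 10)
  task-7 needs (2, 1, 3) <= (5, 9, 10) -> finishes; pool += (1, 1, 0) = (6, 10, 10)


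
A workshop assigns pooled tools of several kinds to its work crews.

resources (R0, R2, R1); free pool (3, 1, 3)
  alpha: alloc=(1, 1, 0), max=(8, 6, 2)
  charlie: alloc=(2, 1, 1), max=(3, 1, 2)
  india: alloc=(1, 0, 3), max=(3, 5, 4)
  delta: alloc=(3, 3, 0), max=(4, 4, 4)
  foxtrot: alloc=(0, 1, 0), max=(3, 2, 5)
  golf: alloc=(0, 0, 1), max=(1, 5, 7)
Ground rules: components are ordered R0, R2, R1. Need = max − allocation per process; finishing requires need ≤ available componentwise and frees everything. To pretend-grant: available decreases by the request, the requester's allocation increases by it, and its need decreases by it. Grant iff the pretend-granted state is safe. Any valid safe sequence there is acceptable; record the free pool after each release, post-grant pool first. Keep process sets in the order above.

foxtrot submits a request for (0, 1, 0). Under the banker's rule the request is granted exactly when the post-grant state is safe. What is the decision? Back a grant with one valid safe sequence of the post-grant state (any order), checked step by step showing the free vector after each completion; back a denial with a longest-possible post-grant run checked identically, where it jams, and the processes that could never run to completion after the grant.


DENY. Granting would leave the state unsafe.
Key observation: after charlie, delta the pool peaks at (8, 4, 4), and each blocked process is short somewhere: alpha on R2; india on R2; foxtrot on R1; golf on R2, R1.
Pretend the grant happened; the run charlie, delta goes as far as possible. Step-by-step check:
  pool = (3, 0, 3)
  charlie needs (1, 0, 1) <= (3, 0, 3) -> finishes; pool += (2, 1, 1) = (5, 1, 4)
  delta needs (1, 1, 4) <= (5, 1, 4) -> finishes; pool += (3, 3, 0) = (8, 4, 4)
  alpha cannot run: need (7, 5, 2) vs free (8, 4, 4) (insufficient R2)
  india cannot run: need (2, 5, 1) vs free (8, 4, 4) (insufficient R2)
  foxtrot cannot run: need (3, 0, 5) vs free (8, 4, 4) (insufficient R1)
  golf cannot run: need (1, 5, 6) vs free (8, 4, 4) (insufficient R2 and R1)
Processes that could never finish after the grant: alpha, india, foxtrot and golf.


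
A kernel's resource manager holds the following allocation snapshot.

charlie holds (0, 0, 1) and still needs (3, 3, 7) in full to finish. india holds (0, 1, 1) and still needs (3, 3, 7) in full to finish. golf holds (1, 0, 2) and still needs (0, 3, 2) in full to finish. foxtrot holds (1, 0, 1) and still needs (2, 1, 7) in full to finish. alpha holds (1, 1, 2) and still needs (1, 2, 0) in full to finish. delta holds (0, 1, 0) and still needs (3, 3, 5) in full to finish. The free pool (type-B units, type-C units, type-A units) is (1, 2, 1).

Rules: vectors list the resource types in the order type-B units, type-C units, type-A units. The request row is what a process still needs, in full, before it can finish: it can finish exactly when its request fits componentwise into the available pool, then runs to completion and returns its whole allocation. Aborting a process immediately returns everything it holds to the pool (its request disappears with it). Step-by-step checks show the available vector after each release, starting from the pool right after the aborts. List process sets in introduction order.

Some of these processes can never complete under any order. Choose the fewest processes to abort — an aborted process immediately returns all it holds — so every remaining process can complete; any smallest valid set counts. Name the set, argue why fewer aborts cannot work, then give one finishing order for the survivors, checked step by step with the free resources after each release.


Abort charlie and foxtrot.
Key observation: aborting charlie and foxtrot returns (1, 0, 2), and india — hopeless before — runs at step 4 with the returned capacity in the pool.
Why nothing smaller works — every single abort fails: charlie alone leaves india blocked (short on type-A units); india alone leaves charlie blocked (short on type-A units); golf alone leaves charlie blocked (short on type-A units); foxtrot alone leaves charlie blocked (short on type-A units); alpha alone leaves charlie blocked (short on type-A units); delta alone leaves charlie blocked (short on type-A units).
Survivors finish in the order: alpha, golf, delta, india. Check, step by step (pool after the aborts first):
  pool = (2, 2, 3)
  alpha needs (1, 2, 0) <= (2, 2, 3) -> finishes; pool += (1, 1, 2) = (3, 3, 5)
  golf needs (0, 3, 2) <= (3, 3, 5) -> finishes; pool += (1, 0, 2) = (4, 3, 7)
  delta needs (3, 3, 5) <= (4, 3, 7) -> finishes; pool += (0, 1, 0) = (4, 4, 7)
  india needs (3, 3, 7) <= (4, 4, 7) -> finishes; pool += (0, 1, 1) = (4, 5, 8)


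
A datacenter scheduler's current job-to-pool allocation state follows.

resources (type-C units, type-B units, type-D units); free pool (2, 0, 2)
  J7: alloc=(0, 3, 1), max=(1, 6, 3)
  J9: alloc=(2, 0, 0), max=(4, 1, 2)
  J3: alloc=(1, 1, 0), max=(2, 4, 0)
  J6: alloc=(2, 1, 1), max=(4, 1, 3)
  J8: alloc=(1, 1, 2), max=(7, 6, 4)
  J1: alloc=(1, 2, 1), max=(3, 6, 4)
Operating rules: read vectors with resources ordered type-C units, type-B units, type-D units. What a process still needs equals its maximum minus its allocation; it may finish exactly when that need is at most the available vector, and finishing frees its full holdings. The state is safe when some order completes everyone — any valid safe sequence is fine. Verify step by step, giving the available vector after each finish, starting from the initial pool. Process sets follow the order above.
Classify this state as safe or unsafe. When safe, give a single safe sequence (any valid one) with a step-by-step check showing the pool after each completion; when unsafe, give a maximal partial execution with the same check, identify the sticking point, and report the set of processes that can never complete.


UNSAFE — no complete ordering exists.
Key observation: the wall is type-B units: completing J6, J9 brings the pool only to (6, 1, 3), and all the rest need more.
Going as far as possible: J6, J9; after that, nothing fits. Walking it through:
  pool = (2, 0, 2)
  J6: need (2, 0, 2) fits (2, 0, 2); releases (2, 1, 1), pool now (4, 1, 3)
  J9: need (2, 1, 2) fits (4, 1, 3); releases (2, 0, 0), pool now (6, 1, 3)
  J7 still needs (1, 3, 2) but only (6, 1, 3) is free — short on type-B units
  J3 still needs (1, 3, 0) but only (6, 1, 3) is free — short on type-B units
  J8 still needs (6, 5, 2) but only (6, 1, 3) is free — short on type-B units
  J1 still needs (2, 4, 3) but only (6, 1, 3) is free — short on type-B units
Never able to finish: J7, J3, J8 and J1.


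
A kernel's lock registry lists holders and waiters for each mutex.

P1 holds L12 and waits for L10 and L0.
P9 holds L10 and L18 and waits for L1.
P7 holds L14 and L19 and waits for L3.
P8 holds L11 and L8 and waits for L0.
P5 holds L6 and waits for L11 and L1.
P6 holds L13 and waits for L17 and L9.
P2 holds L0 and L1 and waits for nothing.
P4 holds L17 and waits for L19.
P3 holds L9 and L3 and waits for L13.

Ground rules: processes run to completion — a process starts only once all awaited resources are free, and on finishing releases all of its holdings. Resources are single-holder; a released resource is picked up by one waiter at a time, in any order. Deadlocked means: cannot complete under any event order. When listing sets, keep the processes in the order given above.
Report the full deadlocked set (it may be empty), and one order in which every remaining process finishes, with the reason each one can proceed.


Deadlocked set: P7, P6, P4 and P3.
Key observation: the waits loop around P7 -> P3 -> P6 -> P4 -> P7 with no way out; no other process is dragged down with it.
One completion order for the rest: P2, P9, P8, P1, P5.
Walking it through:
  run P2 (it waits on nothing); releases L0 and L1
  P9: everything it awaited (L1) is free; runs, freeing L10 and L18
  P8: everything it awaited (L0) is free; runs, freeing L11 and L8
  P1: everything it awaited (L10 and L0) is free; runs, freeing L12
  P5: everything it awaited (L11 and L1) is free; runs, freeing L6


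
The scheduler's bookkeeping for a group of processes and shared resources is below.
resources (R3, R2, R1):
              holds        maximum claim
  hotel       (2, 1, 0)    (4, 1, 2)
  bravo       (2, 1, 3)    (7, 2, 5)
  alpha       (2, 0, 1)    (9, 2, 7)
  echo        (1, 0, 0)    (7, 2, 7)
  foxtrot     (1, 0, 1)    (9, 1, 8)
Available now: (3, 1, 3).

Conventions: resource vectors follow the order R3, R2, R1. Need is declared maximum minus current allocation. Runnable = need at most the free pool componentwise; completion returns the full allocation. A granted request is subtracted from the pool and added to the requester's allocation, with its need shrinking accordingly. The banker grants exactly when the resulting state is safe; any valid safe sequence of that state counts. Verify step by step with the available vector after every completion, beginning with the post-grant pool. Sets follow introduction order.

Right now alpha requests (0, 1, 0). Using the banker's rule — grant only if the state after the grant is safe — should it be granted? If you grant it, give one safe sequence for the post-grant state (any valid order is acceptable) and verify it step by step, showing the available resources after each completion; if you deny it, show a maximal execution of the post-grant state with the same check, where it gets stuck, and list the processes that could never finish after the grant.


GRANT: granting preserves safety; a valid post-grant sequence is hotel, bravo, alpha, foxtrot, echo.
Key observation: the transfer keeps a workable pool ((3, 0, 3)); hotel starts the safe sequence.
Check on the post-grant state, step by step:
  pool = (3, 0, 3)
  hotel: need (2, 0, 2) fits (3, 0, 3); releases (2, 1, 0), pool now (5, 1, 3)
  bravo: need (5, 1, 2) fits (5, 1, 3); releases (2, 1, 3), pool now (7, 2, 6)
  alpha: need (7, 1, 6) fits (7, 2, 6); releases (2, 1, 1), pool now (9, 3, 7)
  foxtrot: need (8, 1, 7) fits (9, 3, 7); releases (1, 0, 1), pool now (10, 3, 8)
  echo: need (6, 2, 7) fits (10, 3, 8); releases (1, 0, 0), pool now (11, 3, 8)


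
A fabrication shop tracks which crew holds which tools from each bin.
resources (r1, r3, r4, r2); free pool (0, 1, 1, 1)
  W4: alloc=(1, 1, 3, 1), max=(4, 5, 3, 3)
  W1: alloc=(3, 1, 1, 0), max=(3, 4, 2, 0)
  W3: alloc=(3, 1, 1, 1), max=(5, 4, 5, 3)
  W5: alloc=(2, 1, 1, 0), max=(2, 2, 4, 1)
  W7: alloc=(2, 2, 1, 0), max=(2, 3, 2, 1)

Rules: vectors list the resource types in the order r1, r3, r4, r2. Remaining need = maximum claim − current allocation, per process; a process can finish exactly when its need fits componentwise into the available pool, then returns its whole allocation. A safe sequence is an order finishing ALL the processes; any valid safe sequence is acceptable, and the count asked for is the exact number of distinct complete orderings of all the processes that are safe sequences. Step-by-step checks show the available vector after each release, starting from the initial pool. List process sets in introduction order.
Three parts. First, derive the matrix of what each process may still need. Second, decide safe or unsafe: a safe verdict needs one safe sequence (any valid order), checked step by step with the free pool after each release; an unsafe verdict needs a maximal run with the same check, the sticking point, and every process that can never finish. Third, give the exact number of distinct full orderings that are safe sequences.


(1) Need matrix, components ordered r1, r3, r4, r2:
  W4: (3, 4, 0, 2)
  W1: (0, 3, 1, 0)
  W3: (2, 3, 4, 2)
  W5: (0, 1, 3, 1)
  W7: (0, 1, 1, 1)
(2) UNSAFE.
Key observation: r2 is the bottleneck — with W7, W1, W5 done the pool holds (7, 5, 4, 1), short of every remaining need.
Going as far as possible: W7, W1, W5; after that, nothing fits. Walking it through:
  pool = (0, 1, 1, 1)
  run W7 (needs (0, 1, 1, 1), free (0, 1, 1, 1)); after release of (2, 2, 1, 0) the pool is (2, 3, 2, 1)
  run W1 (needs (0, 3, 1, 0), free (2, 3, 2, 1)); after release of (3, 1, 1, 0) the pool is (5, 4, 3, 1)
  run W5 (needs (0, 1, 3, 1), free (5, 4, 3, 1)); after release of (2, 1, 1, 0) the pool is (7, 5, 4, 1)
  W4 still needs (3, 4, 0, 2) but only (7, 5, 4, 1) is free — short on r2
  W3 still needs (2, 3, 4, 2) but only (7, 5, 4, 1) is free — short on r2
Permanently blocked: W4 and W3.
(3) The exact count: 0 of the possible complete orderings are safe sequences.


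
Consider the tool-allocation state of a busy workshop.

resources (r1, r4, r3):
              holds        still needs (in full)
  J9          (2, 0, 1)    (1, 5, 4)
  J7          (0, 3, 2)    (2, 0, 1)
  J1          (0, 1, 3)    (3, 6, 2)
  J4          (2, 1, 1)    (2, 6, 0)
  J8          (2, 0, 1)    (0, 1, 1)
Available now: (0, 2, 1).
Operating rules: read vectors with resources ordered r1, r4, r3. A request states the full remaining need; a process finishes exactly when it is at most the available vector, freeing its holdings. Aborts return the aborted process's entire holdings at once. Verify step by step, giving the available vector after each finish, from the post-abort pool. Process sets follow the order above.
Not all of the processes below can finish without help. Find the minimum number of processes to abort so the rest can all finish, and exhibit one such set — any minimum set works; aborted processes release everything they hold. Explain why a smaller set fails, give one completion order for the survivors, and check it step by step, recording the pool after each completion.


Minimum abort set: J1.
Key observation: aborting J1 returns (0, 1, 3), and J4 — hopeless before — runs at step 4 with the returned capacity in the pool.
Minimality: the empty abort set fails — the state is deadlocked as it stands.
Survivors finish in the order: J8, J7, J9, J4. Check, step by step (pool after the aborts first):
  pool = (0, 3, 4)
  run J8 (needs (0, 1, 1), free (0, 3, 4)); after release of (2, 0, 1) the pool is (2, 3, 5)
  run J7 (needs (2, 0, 1), free (2, 3, 5)); after release of (0, 3, 2) the pool is (2, 6, 7)
  run J9 (needs (1, 5, 4), free (2, 6, 7)); after release of (2, 0, 1) the pool is (4, 6, 8)
  run J4 (needs (2, 6, 0), free (4, 6, 8)); after release of (2, 1, 1) the pool is (6, 7, 9)


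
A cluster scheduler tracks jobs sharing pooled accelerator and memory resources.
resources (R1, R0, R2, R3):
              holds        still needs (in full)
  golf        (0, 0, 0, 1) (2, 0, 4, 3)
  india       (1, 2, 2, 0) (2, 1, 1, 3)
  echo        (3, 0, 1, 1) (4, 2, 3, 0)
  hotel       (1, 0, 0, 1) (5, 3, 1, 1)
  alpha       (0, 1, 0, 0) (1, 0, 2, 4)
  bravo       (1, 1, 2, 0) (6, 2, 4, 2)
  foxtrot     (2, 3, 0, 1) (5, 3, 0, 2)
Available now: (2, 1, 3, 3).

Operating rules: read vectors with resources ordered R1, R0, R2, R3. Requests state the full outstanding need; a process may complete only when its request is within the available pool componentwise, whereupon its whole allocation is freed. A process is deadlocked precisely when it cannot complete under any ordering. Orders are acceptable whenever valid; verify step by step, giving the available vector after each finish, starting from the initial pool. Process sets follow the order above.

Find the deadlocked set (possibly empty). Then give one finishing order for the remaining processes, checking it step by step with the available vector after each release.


Deadlocked: echo, hotel, bravo and foxtrot.
Key observation: R1 is the bottleneck — with india, golf, alpha done the pool holds (3, 4, 5, 4), short of every remaining need.
The rest can finish in the order india, golf, alpha. Step-by-step check:
  pool = (2, 1, 3, 3)
  india: need (2, 1, 1, 3) fits (2, 1, 3, 3); releases (1, 2, 2, 0), pool now (3, 3, 5, 3)
  golf: need (2, 0, 4, 3) fits (3, 3, 5, 3); releases (0, 0, 0, 1), pool now (3, 3, 5, 4)
  alpha: need (1, 0, 2, 4) fits (3, 3, 5, 4); releases (0, 1, 0, 0), pool now (3, 4, 5, 4)
None of the blocked processes ever fits:
  blocked: echo wants (4, 2, 3, 0), pool (3, 4, 5, 4) — not enough R1
  blocked: hotel wants (5, 3, 1, 1), pool (3, 4, 5, 4) — not enough R1
  blocked: bravo wants (6, 2, 4, 2), pool (3, 4, 5, 4) — not enough R1
  blocked: foxtrot wants (5, 3, 0, 2), pool (3, 4, 5, 4) — not enough R1


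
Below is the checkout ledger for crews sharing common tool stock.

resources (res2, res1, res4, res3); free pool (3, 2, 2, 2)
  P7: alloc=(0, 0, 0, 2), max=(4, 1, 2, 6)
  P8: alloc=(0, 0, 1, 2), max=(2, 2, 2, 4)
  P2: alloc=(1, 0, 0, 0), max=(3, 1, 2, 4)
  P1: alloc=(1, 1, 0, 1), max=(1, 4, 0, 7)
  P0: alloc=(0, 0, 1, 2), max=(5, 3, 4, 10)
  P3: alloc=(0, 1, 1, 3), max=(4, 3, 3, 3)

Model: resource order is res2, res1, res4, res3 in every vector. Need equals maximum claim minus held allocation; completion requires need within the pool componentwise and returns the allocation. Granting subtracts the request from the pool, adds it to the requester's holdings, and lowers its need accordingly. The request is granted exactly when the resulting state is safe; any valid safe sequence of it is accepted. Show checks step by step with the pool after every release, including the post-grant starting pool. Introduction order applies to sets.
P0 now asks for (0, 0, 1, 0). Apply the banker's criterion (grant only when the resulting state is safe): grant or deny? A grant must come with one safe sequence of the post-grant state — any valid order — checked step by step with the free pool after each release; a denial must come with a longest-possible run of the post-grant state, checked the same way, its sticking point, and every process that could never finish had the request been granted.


GRANT — the state after the grant stays safe, e.g. via P8, P2, P3, P7, P1, P0.
Key observation: granting shrinks the pool to (3, 2, 1, 2), yet P8 still fits and the chain goes through.
Verifying the post-grant state step by step:
  pool = (3, 2, 1, 2)
  run P8 (needs (2, 2, 1, 2), free (3, 2, 1, 2)); after release of (0, 0, 1, 2) the pool is (3, 2, 2, 4)
  run P2 (needs (2, 1, 2, 4), free (3, 2, 2, 4)); after release of (1, 0, 0, 0) the pool is (4, 2, 2, 4)
  run P3 (needs (4, 2, 2, 0), free (4, 2, 2, 4)); after release of (0, 1, 1, 3) the pool is (4, 3, 3, 7)
  run P7 (needs (4, 1, 2, 4), free (4, 3, 3, 7)); after release of (0, 0, 0, 2) the pool is (4, 3, 3, 9)
  run P1 (needs (0, 3, 0, 6), free (4, 3, 3, 9)); after release of (1, 1, 0, 1) the pool is (5, 4, 3, 10)
  run P0 (needs (5, 3, 2, 8), free (5, 4, 3, 10)); after release of (0, 0, 2, 2) the pool is (5, 4, 5, 12)


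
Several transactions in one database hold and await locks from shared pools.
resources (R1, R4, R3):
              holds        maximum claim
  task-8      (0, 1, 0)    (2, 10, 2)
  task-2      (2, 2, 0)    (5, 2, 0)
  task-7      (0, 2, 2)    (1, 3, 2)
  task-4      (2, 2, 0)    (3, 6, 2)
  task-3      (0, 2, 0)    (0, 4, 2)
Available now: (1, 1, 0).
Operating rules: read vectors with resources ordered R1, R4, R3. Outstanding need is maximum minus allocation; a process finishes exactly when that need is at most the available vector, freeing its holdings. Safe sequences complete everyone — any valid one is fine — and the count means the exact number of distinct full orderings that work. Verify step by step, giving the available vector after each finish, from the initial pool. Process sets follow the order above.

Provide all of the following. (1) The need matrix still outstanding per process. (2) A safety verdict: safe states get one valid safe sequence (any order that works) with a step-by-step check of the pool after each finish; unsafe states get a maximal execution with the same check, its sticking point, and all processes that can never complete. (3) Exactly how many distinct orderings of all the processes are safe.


(1) Outstanding need per process (order R1, R4, R3):
  task-8: (2, 9, 2)
  task-2: (3, 0, 0)
  task-7: (1, 1, 0)
  task-4: (1, 4, 2)
  task-3: (0, 2, 2)
(2) SAFE. One safe sequence: task-7, task-3, task-4, task-2, task-8.
Key observation: task-7 is the earliest step where a requested resource binds exactly: need (1, 1, 0), pool (1, 1, 0) at its turn.
Verifying each step:
  pool = (1, 1, 0)
  run task-7 (needs (1, 1, 0), free (1, 1, 0)); after release of (0, 2, 2) the pool is (1, 3, 2)
  run task-3 (needs (0, 2, 2), free (1, 3, 2)); after release of (0, 2, 0) the pool is (1, 5, 2)
  run task-4 (needs (1, 4, 2), free (1, 5, 2)); after release of (2, 2, 0) the pool is (3, 7, 2)
  run task-2 (needs (3, 0, 0), free (3, 7, 2)); after release of (2, 2, 0) the pool is (5, 9, 2)
  run task-8 (needs (2, 9, 2), free (5, 9, 2)); after release of (0, 1, 0) the pool is (5, 10, 2)
(3) The exact count: 1 of the possible complete orderings is a safe sequence.


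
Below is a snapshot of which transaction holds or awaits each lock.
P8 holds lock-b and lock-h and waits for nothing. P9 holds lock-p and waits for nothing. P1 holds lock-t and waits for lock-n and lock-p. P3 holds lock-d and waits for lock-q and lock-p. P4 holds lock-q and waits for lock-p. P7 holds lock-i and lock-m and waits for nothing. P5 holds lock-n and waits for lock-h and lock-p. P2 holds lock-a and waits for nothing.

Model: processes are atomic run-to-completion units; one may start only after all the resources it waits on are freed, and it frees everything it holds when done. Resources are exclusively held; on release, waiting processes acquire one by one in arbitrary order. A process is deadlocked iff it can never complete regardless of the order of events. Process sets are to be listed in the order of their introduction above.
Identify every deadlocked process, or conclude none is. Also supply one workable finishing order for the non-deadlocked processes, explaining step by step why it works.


No process is deadlocked.
Key observation: all waits point, directly or indirectly, at processes that can finish, so nothing is permanently blocked.
The rest can finish in the order P9, P2, P4, P3, P8, P5, P1, P7.
Verifying each step:
  P9 waits on nothing -> runs at once and releases lock-p
  P2 waits on nothing -> runs at once and releases lock-a
  run P4 (all its waits — lock-p — are resolved); releases lock-q
  run P3 (all its waits — lock-q and lock-p — are resolved); releases lock-d
  P8 waits on nothing -> runs at once and releases lock-b and lock-h
  run P5 (all its waits — lock-h and lock-p — are resolved); releases lock-n
  run P1 (all its waits — lock-n and lock-p — are resolved); releases lock-t
  P7 waits on nothing -> runs at once and releases lock-i and lock-m


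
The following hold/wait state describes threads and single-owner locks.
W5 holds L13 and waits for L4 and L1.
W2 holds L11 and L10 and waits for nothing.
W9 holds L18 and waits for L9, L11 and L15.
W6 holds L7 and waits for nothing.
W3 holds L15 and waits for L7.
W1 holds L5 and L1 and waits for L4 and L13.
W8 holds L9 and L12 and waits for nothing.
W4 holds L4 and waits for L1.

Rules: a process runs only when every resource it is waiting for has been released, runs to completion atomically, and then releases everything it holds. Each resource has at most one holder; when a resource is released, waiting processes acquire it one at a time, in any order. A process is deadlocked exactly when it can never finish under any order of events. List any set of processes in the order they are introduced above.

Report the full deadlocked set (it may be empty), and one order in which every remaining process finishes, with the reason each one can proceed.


Deadlocked: W5, W1 and W4.
Key observation: the knot is the closed ring of waits W5 -> W1 -> W5; W4 is caught in further circular waits.
A valid finishing order for the others: W6, W8, W2, W3, W9.
Check, step by step:
  W6 waits on nothing -> runs at once and releases L7
  W8 waits on nothing -> runs at once and releases L9 and L12
  W2 waits on nothing -> runs at once and releases L11 and L10
  run W3 (all its waits — L7 — are resolved); releases L15
  run W9 (all its waits — L9, L11 and L15 — are resolved); releases L18


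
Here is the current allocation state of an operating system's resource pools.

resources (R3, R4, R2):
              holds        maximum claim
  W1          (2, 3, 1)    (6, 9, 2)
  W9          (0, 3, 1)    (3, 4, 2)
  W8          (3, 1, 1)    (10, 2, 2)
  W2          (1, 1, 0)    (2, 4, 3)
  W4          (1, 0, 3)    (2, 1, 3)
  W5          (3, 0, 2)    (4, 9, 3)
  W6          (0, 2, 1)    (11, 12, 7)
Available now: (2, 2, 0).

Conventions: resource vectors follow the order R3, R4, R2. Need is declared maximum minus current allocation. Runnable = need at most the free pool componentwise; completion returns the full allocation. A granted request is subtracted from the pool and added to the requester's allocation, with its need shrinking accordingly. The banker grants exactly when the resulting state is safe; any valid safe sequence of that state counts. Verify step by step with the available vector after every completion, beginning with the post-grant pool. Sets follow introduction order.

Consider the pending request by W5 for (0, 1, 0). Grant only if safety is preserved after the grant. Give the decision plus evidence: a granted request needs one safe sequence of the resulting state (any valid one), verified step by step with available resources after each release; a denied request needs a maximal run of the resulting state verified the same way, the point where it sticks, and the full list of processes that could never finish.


DENY: after the grant no complete ordering would exist.
Key observation: after W4, W9, W2 the pool peaks at (4, 5, 4), and each blocked process is short somewhere: W1 on R4; W8 on R3; W5 on R4; W6 on R3, R4, R2.
On the post-grant state, W4, W9, W2 is a maximal run — nothing extends it. Check, step by step:
  pool = (2, 1, 0)
  run W4 (needs (1, 1, 0), free (2, 1, 0)); after release of (1, 0, 3) the pool is (3, 1, 3)
  run W9 (needs (3, 1, 1), free (3, 1, 3)); after release of (0, 3, 1) the pool is (3, 4, 4)
  run W2 (needs (1, 3, 3), free (3, 4, 4)); after release of (1, 1, 0) the pool is (4, 5, 4)
  W1 cannot run: need (4, 6, 1) vs free (4, 5, 4) (insufficient R4)
  W8 cannot run: need (7, 1, 1) vs free (4, 5, 4) (insufficient R3)
  W5 cannot run: need (1, 8, 1) vs free (4, 5, 4) (insufficient R4)
  W6 cannot run: need (11, 10, 6) vs free (4, 5, 4) (insufficient R3, R4 and R2)
Post-grant, the permanently blocked set is W1, W8, W5 and W6.


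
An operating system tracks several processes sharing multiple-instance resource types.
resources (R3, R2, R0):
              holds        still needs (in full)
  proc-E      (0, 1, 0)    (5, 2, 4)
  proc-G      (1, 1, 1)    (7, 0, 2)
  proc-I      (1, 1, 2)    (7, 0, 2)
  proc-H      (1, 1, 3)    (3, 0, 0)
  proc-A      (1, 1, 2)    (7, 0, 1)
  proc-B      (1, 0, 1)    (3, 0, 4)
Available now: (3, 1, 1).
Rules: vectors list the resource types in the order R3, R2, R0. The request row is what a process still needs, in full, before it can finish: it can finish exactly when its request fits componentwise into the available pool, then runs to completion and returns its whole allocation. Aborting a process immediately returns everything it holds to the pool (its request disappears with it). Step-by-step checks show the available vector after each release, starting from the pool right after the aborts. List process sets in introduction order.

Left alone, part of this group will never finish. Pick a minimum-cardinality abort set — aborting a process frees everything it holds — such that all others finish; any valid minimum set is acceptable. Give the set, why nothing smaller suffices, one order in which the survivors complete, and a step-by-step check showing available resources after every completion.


Minimum abort set: proc-G and proc-I.
Key observation: proc-A was stuck for good until proc-G and proc-I gave back (2, 2, 3); in the order shown it finishes at step 3.
Why nothing smaller works — every single abort fails: proc-E alone leaves proc-G blocked (short on R3); proc-G alone leaves proc-I blocked (short on R3); proc-I alone leaves proc-G blocked (short on R3); proc-H alone leaves proc-G blocked (short on R3); proc-A alone leaves proc-G blocked (short on R3); proc-B alone leaves proc-G blocked (short on R3).
One survivor order: proc-B, proc-H, proc-A, proc-E. Verifying each step (post-abort pool first):
  pool = (5, 3, 4)
  proc-B needs (3, 0, 4) <= (5, 3, 4) -> finishes; pool += (1, 0, 1) = (6, 3, 5)
  proc-H needs (3, 0, 0) <= (6, 3, 5) -> finishes; pool += (1, 1, 3) = (7, 4, 8)
  proc-A needs (7, 0, 1) <= (7, 4, 8) -> finishes; pool += (1, 1, 2) = (8, 5, 10)
  proc-E needs (5, 2, 4) <= (8, 5, 10) -> finishes; pool += (0, 1, 0) = (8, 6, 10)


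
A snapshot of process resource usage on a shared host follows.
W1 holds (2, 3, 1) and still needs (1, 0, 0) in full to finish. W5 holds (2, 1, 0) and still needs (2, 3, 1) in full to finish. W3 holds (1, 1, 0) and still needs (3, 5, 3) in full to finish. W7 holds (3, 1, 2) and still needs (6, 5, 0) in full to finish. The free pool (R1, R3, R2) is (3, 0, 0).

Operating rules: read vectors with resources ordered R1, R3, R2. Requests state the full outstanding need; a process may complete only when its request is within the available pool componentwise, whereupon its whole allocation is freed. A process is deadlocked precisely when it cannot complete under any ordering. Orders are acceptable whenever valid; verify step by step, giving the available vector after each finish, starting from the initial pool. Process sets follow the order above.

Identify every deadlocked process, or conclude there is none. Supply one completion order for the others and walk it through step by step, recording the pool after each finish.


Deadlocked: W3 and W7.
Key observation: even finishing W1, W5 leaves just (7, 4, 1) free — too little R3 for any of the remaining processes.
The rest can finish in the order W1, W5. Step-by-step check:
  pool = (3, 0, 0)
  W1 needs (1, 0, 0) <= (3, 0, 0) -> finishes; pool += (2, 3, 1) = (5, 3, 1)
  W5 needs (2, 3, 1) <= (5, 3, 1) -> finishes; pool += (2, 1, 0) = (7, 4, 1)
None of the blocked processes ever fits:
  W3 still needs (3, 5, 3) but only (7, 4, 1) is free — short on R3 and R2
  W7 still needs (6, 5, 0) but only (7, 4, 1) is free — short on R3


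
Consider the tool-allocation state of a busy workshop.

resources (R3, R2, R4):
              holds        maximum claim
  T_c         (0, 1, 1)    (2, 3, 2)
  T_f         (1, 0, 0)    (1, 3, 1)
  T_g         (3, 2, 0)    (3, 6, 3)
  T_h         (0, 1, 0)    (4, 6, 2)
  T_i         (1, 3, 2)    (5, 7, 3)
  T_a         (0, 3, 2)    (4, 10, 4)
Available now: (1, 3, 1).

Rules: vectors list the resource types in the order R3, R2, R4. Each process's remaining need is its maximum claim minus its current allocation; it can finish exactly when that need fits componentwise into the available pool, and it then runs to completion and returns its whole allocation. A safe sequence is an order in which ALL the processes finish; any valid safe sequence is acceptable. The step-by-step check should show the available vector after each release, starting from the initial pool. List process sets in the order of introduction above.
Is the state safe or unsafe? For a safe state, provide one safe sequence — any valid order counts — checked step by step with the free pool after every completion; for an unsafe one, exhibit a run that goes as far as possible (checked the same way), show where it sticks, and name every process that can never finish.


UNSAFE — no complete ordering exists.
Key observation: after T_f, T_c the pool peaks at (2, 4, 2), and each blocked process is short somewhere: T_g on R4; T_h on R3, R2; T_i on R3; T_a on R3, R2.
The run T_f, T_c cannot be extended any further. Check, step by step:
  pool = (1, 3, 1)
  T_f needs (0, 3, 1) <= (1, 3, 1) -> finishes; pool += (1, 0, 0) = (2, 3, 1)
  T_c needs (2, 2, 1) <= (2, 3, 1) -> finishes; pool += (0, 1, 1) = (2, 4, 2)
  T_g still needs (0, 4, 3) but only (2, 4, 2) is free — short on R4
  T_h still needs (4, 5, 2) but only (2, 4, 2) is free — short on R3 and R2
  T_i still needs (4, 4, 1) but only (2, 4, 2) is free — short on R3
  T_a still needs (4, 7, 2) but only (2, 4, 2) is free — short on R3 and R2
Processes that can never finish: T_g, T_h, T_i and T_a.


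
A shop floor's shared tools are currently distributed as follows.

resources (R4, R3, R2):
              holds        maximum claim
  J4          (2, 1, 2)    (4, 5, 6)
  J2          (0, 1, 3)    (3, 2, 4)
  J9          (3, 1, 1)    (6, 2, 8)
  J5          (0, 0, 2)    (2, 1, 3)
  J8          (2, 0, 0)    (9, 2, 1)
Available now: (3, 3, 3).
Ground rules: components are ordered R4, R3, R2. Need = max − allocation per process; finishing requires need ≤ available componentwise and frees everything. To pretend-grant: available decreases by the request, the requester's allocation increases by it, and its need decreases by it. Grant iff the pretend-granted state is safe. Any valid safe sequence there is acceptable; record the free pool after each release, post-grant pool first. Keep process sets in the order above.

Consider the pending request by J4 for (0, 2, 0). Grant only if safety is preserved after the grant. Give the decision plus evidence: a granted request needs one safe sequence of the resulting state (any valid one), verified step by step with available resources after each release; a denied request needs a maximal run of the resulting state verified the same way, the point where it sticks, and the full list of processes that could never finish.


GRANT. The post-grant state is safe; one safe sequence: J5, J2, J4, J9, J8.
Key observation: with (3, 1, 3) left after the transfer, J5 can run at once — the state stays safe.
Verifying the post-grant state step by step:
  pool = (3, 1, 3)
  J5: need (2, 1, 1) fits (3, 1, 3); releases (0, 0, 2), pool now (3, 1, 5)
  J2: need (3, 1, 1) fits (3, 1, 5); releases (0, 1, 3), pool now (3, 2, 8)
  J4: need (2, 2, 4) fits (3, 2, 8); releases (2, 3, 2), pool now (5, 5, 10)
  J9: need (3, 1, 7) fits (5, 5, 10); releases (3, 1, 1), pool now (8, 6, 11)
  J8: need (7, 2, 1) fits (8, 6, 11); releases (2, 0, 0), pool now (10, 6, 11)


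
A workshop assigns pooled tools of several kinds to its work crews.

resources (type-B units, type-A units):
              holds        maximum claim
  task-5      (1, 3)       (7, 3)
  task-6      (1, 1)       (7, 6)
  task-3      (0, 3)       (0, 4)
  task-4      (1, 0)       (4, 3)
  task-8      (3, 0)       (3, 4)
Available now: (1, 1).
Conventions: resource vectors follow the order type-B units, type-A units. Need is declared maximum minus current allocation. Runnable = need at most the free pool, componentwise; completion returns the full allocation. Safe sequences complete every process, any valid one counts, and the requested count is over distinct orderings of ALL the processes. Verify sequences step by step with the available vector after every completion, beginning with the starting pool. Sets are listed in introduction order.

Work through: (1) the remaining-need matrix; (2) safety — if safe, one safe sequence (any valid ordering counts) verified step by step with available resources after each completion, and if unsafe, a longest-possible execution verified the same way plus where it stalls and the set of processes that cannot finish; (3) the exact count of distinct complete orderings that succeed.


(1) Remaining need (order type-B units, type-A units):
  task-5: (6, 0)
  task-6: (6, 5)
  task-3: (0, 1)
  task-4: (3, 3)
  task-8: (0, 4)
(2) UNSAFE — no complete ordering exists.
Key observation: even finishing task-3, task-8, task-4 leaves just (5, 4) free — too little type-B units for any of the remaining processes.
Going as far as possible: task-3, task-8, task-4; after that, nothing fits. Walking it through:
  pool = (1, 1)
  run task-3 (needs (0, 1), free (1, 1)); after release of (0, 3) the pool is (1, 4)
  run task-8 (needs (0, 4), free (1, 4)); after release of (3, 0) the pool is (4, 4)
  run task-4 (needs (3, 3), free (4, 4)); after release of (1, 0) the pool is (5, 4)
  blocked: task-5 wants (6, 0), pool (5, 4) — not enough type-B units
  blocked: task-6 wants (6, 5), pool (5, 4) — not enough type-B units and type-A units
Never able to finish: task-5 and task-6.
(3) Precisely 0 of the possible complete orderings are safe sequences.


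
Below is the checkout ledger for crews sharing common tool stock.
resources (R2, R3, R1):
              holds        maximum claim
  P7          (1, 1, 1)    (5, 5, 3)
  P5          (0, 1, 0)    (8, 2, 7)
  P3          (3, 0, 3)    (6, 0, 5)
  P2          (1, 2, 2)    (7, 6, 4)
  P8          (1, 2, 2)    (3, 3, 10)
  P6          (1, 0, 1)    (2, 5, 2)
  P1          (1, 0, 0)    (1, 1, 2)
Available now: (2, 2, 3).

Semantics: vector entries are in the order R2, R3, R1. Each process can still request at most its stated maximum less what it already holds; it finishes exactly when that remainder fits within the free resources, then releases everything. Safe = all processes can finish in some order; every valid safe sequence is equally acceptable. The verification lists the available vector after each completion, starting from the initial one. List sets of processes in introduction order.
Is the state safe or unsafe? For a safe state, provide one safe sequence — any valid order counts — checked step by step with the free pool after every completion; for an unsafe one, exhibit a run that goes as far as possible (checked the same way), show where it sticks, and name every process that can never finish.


UNSAFE.
Key observation: after P1, P3 the pool peaks at (6, 2, 6), and each blocked process is short somewhere: P7 on R3; P5 on R2, R1; P2 on R3; P8 on R1; P6 on R3.
A maximal execution: P1, P3 — then nothing else fits. Check, step by step:
  pool = (2, 2, 3)
  P1: need (0, 1, 2) fits (2, 2, 3); releases (1, 0, 0), pool now (3, 2, 3)
  P3: need (3, 0, 2) fits (3, 2, 3); releases (3, 0, 3), pool now (6, 2, 6)
  blocked: P7 wants (4, 4, 2), pool (6, 2, 6) — not enough R3
  blocked: P5 wants (8, 1, 7), pool (6, 2, 6) — not enough R2 and R1
  blocked: P2 wants (6, 4, 2), pool (6, 2, 6) — not enough R3
  blocked: P8 wants (2, 1, 8), pool (6, 2, 6) — not enough R1
  blocked: P6 wants (1, 5, 1), pool (6, 2, 6) — not enough R3
Never able to finish: P7, P5, P2, P8 and P6.
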